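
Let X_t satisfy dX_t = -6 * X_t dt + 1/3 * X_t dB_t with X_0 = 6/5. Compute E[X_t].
E[X_t] = 6*exp(-6*t)/5

For GBM dX = mu X dt + sigma X dB with X_0 = x_0, apply Itô to Y = log X: dY = (mu - sigma^2/2) dt + sigma dB, so Y_t = log(x_0) + (mu - sigma^2/2) t + sigma B_t and hence X_t = x_0 * exp((mu - sigma^2/2) t + sigma B_t).
With mu = -6, sigma = 1/3, x_0 = 6/5, this gives:
  X_t = 6/5 * exp((-109/18) * t + (1/3) * B_t).
Since sigma*B_t ~ Normal(0, sigma^2 t), E[exp(sigma*B_t)] = exp(sigma^2 t / 2); so E[X_t] = x_0 * exp((mu - sigma^2/2) t) * exp(sigma^2 t / 2) = x_0 * exp(mu t) = 6*exp(-6*t)/5.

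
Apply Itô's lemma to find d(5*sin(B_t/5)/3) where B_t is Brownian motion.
d(5*sin(B_t/5)/3) = (-sin(B_t/5)/30) dt + (cos(B_t/5)/3) dB_t

Itô's formula for f(B_t) gives d f(B_t) = f'(B_t) dB_t + (1/2) f''(B_t) dt. Compute derivatives of f(x) = 5*sin(x/5)/3:
  f'(x)  = cos(x/5)/3
  f''(x) = -sin(x/5)/15
Substitute x = B_t and multiply the f'' term by 1/2:
  drift     = (1/2) * (-sin(x/5)/15) evaluated at B_t = -sin(B_t/5)/30
  diffusion = (cos(x/5)/3) evaluated at B_t = cos(B_t/5)/3
Therefore d(5*sin(B_t/5)/3) = (-sin(B_t/5)/30) dt + (cos(B_t/5)/3) dB_t.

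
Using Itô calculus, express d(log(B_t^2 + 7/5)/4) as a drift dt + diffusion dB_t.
d(log(B_t^2 + 7/5)/4) = (5*(7 - 5*B_t^2)/(4*(5*B_t^2 + 7)^2)) dt + (5*B_t/(2*(5*B_t^2 + 7))) dB_t

Itô's formula for f(B_t) gives d f(B_t) = f'(B_t) dB_t + (1/2) f''(B_t) dt. Compute derivatives of f(x) = log(x^2 + 7/5)/4:
  f'(x)  = 5*x/(2*(5*x^2 + 7))
  f''(x) = 5*(7 - 5*x^2)/(2*(5*x^2 + 7)^2)
Substitute x = B_t and multiply the f'' term by 1/2:
  drift     = (1/2) * (5*(7 - 5*x^2)/(2*(5*x^2 + 7)^2)) evaluated at B_t = 5*(7 - 5*B_t^2)/(4*(5*B_t^2 + 7)^2)
  diffusion = (5*x/(2*(5*x^2 + 7))) evaluated at B_t = 5*B_t/(2*(5*B_t^2 + 7))
Therefore d(log(B_t^2 + 7/5)/4) = (5*(7 - 5*B_t^2)/(4*(5*B_t^2 + 7)^2)) dt + (5*B_t/(2*(5*B_t^2 + 7))) dB_t.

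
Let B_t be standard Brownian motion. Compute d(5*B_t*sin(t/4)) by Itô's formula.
d(5*B_t*sin(t/4)) = (5*B_t*cos(t/4)/4) dt + (5*sin(t/4)) dB_t

Itô's formula for f(t, x): d f(t, B_t) = (f_t + (1/2) f_xx) dt + f_x dB_t. Compute partials of f(t, x) = 5*x*sin(t/4):
  f_t(t,x)  = 5*x*cos(t/4)/4
  f_x(t,x)  = 5*sin(t/4)
  f_xx(t,x) = 0
Assemble drift = f_t + (1/2) f_xx = 5*x*cos(t/4)/4 and diffusion = f_x = 5*sin(t/4). Substituting x = B_t:
  d(5*B_t*sin(t/4)) = (5*B_t*cos(t/4)/4) dt + (5*sin(t/4)) dB_t.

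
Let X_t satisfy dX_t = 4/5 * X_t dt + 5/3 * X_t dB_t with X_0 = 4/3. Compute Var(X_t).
Var(X_t) = 16*(exp(25*t/9) - 1)*exp(8*t/5)/9

For GBM dX = mu X dt + sigma X dB with X_0 = x_0, apply Itô to Y = log X: dY = (mu - sigma^2/2) dt + sigma dB, so Y_t = log(x_0) + (mu - sigma^2/2) t + sigma B_t and hence X_t = x_0 * exp((mu - sigma^2/2) t + sigma B_t).
With mu = 4/5, sigma = 5/3, x_0 = 4/3, this gives:
  X_t = 4/3 * exp((-53/90) * t + (5/3) * B_t).
Since sigma*B_t ~ Normal(0, sigma^2 t), E[exp(sigma*B_t)] = exp(sigma^2 t / 2); so E[X_t] = x_0 * exp((mu - sigma^2/2) t) * exp(sigma^2 t / 2) = x_0 * exp(mu t) = 4*exp(4*t/5)/3.
Var(X_t) = E[X_t^2] - (E[X_t])^2 = x_0^2 * exp(2 mu t) * (exp(sigma^2 t) - 1) = 16*(exp(25*t/9) - 1)*exp(8*t/5)/9.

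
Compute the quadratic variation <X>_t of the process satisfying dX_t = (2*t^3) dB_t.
<X>_t = 4*t^7/7

For an Itô process dX_t = a(t) dt + b(t) dB_t, the quadratic variation is <X>_t = int_0^t b(s)^2 ds (the drift term does not contribute). Here b(s) = 2*s^3, so
  b(s)^2 = 4*s^6.
Integrating from 0 to t:
  <X>_t = int_0^t (4*s^6) ds = 4*t^7/7.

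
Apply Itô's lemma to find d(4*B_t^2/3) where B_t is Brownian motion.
d(4*B_t^2/3) = (4/3) dt + (8*B_t/3) dB_t

Itô's formula for f(B_t) gives d f(B_t) = f'(B_t) dB_t + (1/2) f''(B_t) dt. Compute derivatives of f(x) = 4*x^2/3:
  f'(x)  = 8*x/3
  f''(x) = 8/3
Substitute x = B_t and multiply the f'' term by 1/2:
  drift     = (1/2) * (8/3) evaluated at B_t = 4/3
  diffusion = (8*x/3) evaluated at B_t = 8*B_t/3
Therefore d(4*B_t^2/3) = (4/3) dt + (8*B_t/3) dB_t.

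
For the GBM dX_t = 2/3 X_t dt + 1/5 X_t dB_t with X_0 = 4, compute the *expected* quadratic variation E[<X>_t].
E[<X>_t] = 48*exp(103*t/75)/103 - 48/103

<X>_t = int_0^t ((1/5) * X_s)^2 ds. Taking expectation inside the integral: E[<X>_t] = (1/5)^2 * int_0^t E[X_s^2] ds. For GBM, E[X_s^2] = x_0^2 * exp((2 mu + sigma^2) s). Integrating:
  E[<X>_t] = (1/5)^2 * 4^2 * (exp((2*(2/3) + (1/5)^2) t) - 1) / (2*(2/3) + (1/5)^2)
           = (1/5)^2 * 4^2 * (exp((103/75) t) - 1) / (103/75) = 48*exp(103*t/75)/103 - 48/103.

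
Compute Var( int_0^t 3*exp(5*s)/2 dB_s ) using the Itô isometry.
Var = 9*exp(10*t)/40 - 9/40

The Itô integral of a deterministic integrand f(s) has mean 0 because each increment f(s) * (B_{s+ds} - B_s) has mean 0. By the Itô isometry:
  Var( int_0^t f(s) dB_s ) = E[ (int_0^t f(s) dB_s)^2 ] = int_0^t f(s)^2 ds.
Here f(s) = 3*exp(5*s)/2, so f(s)^2 = 9*exp(10*s)/4. Integrate:
  int_0^t (9*exp(10*s)/4) ds = 9*exp(10*t)/40 - 9/40.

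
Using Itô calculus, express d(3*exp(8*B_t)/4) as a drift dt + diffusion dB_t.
d(3*exp(8*B_t)/4) = (24*exp(8*B_t)) dt + (6*exp(8*B_t)) dB_t

Itô's formula for f(B_t) gives d f(B_t) = f'(B_t) dB_t + (1/2) f''(B_t) dt. Compute derivatives of f(x) = 3*exp(8*x)/4:
  f'(x)  = 6*exp(8*x)
  f''(x) = 48*exp(8*x)
Substitute x = B_t and multiply the f'' term by 1/2:
  drift     = (1/2) * (48*exp(8*x)) evaluated at B_t = 24*exp(8*B_t)
  diffusion = (6*exp(8*x)) evaluated at B_t = 6*exp(8*B_t)
Therefore d(3*exp(8*B_t)/4) = (24*exp(8*B_t)) dt + (6*exp(8*B_t)) dB_t.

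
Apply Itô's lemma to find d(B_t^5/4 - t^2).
d(B_t^5/4 - t^2) = (5*B_t^3/2 - 2*t) dt + (5*B_t^4/4) dB_t

Itô's formula for f(t, x): d f(t, B_t) = (f_t + (1/2) f_xx) dt + f_x dB_t. Compute partials of f(t, x) = -t^2 + x^5/4:
  f_t(t,x)  = -2*t
  f_x(t,x)  = 5*x^4/4
  f_xx(t,x) = 5*x^3
Assemble drift = f_t + (1/2) f_xx = -2*t + 5*x^3/2 and diffusion = f_x = 5*x^4/4. Substituting x = B_t:
  d(B_t^5/4 - t^2) = (5*B_t^3/2 - 2*t) dt + (5*B_t^4/4) dB_t.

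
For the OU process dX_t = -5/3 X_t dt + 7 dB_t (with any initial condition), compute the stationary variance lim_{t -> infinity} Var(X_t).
lim Var(X_t) = 147/10

The OU SDE dX = -theta X dt + sigma dB admits the integrating factor exp(theta t): d(exp(theta t) X_t) = sigma exp(theta t) dB_t. Integrating from 0 to t gives X_t = x_0 * exp(-theta t) + sigma * int_0^t exp(-theta (t-s)) dB_s for any initial x_0. The Itô integral has variance (by the Itô isometry) sigma^2 * int_0^t exp(-2 theta (t - s)) ds = sigma^2 * (1 - exp(-2 theta t)) / (2 theta), independent of x_0.
With theta = 5/3, sigma = 7:
  Var(X_t) = (7)^2 * (1 - exp(-2*5/3 t)) / (2 * 5/3) = 147/10 - 147*exp(-10*t/3)/10.
As t -> infinity, exp(-2*5/3 t) -> 0, so the stationary variance is sigma^2 / (2 theta) = 147/10.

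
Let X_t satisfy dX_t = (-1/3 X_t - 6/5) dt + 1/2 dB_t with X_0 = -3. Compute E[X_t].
E[X_t] = -18/5 + 3*exp(-t/3)/5

Taking expectations and using E[dB_t] = 0, the mean m(t) = E[X_t] satisfies the ODE m'(t) = a m(t) + b with m(0) = x_0. With a = -1/3, b = -6/5, x_0 = -3, the solution is
  m(t) = x_0 * exp(a t) + (b/a) * (exp(a t) - 1)
       = (-3) * exp((-1/3) t) + ((-6/5)/(-1/3)) * (exp((-1/3) t) - 1)
       = -18/5 + 3*exp(-t/3)/5.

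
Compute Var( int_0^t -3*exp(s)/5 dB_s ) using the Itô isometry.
Var = 9*exp(2*t)/50 - 9/50

The Itô integral of a deterministic integrand f(s) has mean 0 because each increment f(s) * (B_{s+ds} - B_s) has mean 0. By the Itô isometry:
  Var( int_0^t f(s) dB_s ) = E[ (int_0^t f(s) dB_s)^2 ] = int_0^t f(s)^2 ds.
Here f(s) = -3*exp(s)/5, so f(s)^2 = 9*exp(2*s)/25. Integrate:
  int_0^t (9*exp(2*s)/25) ds = 9*exp(2*t)/50 - 9/50.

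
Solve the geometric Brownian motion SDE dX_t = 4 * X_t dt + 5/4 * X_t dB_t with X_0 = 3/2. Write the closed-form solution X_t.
X_t = 3/2 * exp((103/32) * t + (5/4) * B_t)

For GBM dX = mu X dt + sigma X dB with X_0 = x_0, apply Itô to Y = log X: dY = (mu - sigma^2/2) dt + sigma dB, so Y_t = log(x_0) + (mu - sigma^2/2) t + sigma B_t and hence X_t = x_0 * exp((mu - sigma^2/2) t + sigma B_t).
With mu = 4, sigma = 5/4, x_0 = 3/2, this gives:
  X_t = 3/2 * exp((103/32) * t + (5/4) * B_t).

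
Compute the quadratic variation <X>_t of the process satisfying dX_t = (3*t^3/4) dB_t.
<X>_t = 9*t^7/112

For an Itô process dX_t = a(t) dt + b(t) dB_t, the quadratic variation is <X>_t = int_0^t b(s)^2 ds (the drift term does not contribute). Here b(s) = 3*s^3/4, so
  b(s)^2 = 9*s^6/16.
Integrating from 0 to t:
  <X>_t = int_0^t (9*s^6/16) ds = 9*t^7/112.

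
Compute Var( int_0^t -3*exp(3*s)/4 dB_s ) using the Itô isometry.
Var = 3*exp(6*t)/32 - 3/32

The Itô integral of a deterministic integrand f(s) has mean 0 because each increment f(s) * (B_{s+ds} - B_s) has mean 0. By the Itô isometry:
  Var( int_0^t f(s) dB_s ) = E[ (int_0^t f(s) dB_s)^2 ] = int_0^t f(s)^2 ds.
Here f(s) = -3*exp(3*s)/4, so f(s)^2 = 9*exp(6*s)/16. Integrate:
  int_0^t (9*exp(6*s)/16) ds = 3*exp(6*t)/32 - 3/32.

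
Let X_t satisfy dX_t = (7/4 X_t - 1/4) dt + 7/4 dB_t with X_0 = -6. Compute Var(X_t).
Var(X_t) = 7*exp(7*t/2)/8 - 7/8

The variance V(t) = Var(X_t) satisfies V'(t) = 2 a V(t) + c^2 with V(0) = 0 (drift coefficient is linear in X, diffusion is constant). With a = 7/4, c = 7/4, the solution is
  V(t) = (c^2 / (2 a)) * (exp(2 a t) - 1)
       = ((7/4)^2 / (2*(7/4))) * (exp((7/2) t) - 1)
       = 7*exp(7*t/2)/8 - 7/8.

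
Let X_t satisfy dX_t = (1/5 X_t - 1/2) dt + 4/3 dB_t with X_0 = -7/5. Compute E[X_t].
E[X_t] = 5/2 - 39*exp(t/5)/10

Taking expectations and using E[dB_t] = 0, the mean m(t) = E[X_t] satisfies the ODE m'(t) = a m(t) + b with m(0) = x_0. With a = 1/5, b = -1/2, x_0 = -7/5, the solution is
  m(t) = x_0 * exp(a t) + (b/a) * (exp(a t) - 1)
       = (-7/5) * exp((1/5) t) + ((-1/2)/(1/5)) * (exp((1/5) t) - 1)
       = 5/2 - 39*exp(t/5)/10.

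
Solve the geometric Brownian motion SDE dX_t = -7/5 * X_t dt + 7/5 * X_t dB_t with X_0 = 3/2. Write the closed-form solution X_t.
X_t = 3/2 * exp((-119/50) * t + (7/5) * B_t)

For GBM dX = mu X dt + sigma X dB with X_0 = x_0, apply Itô to Y = log X: dY = (mu - sigma^2/2) dt + sigma dB, so Y_t = log(x_0) + (mu - sigma^2/2) t + sigma B_t and hence X_t = x_0 * exp((mu - sigma^2/2) t + sigma B_t).
With mu = -7/5, sigma = 7/5, x_0 = 3/2, this gives:
  X_t = 3/2 * exp((-119/50) * t + (7/5) * B_t).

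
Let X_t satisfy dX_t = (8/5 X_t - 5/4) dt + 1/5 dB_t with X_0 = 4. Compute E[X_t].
E[X_t] = 103*exp(8*t/5)/32 + 25/32

Taking expectations and using E[dB_t] = 0, the mean m(t) = E[X_t] satisfies the ODE m'(t) = a m(t) + b with m(0) = x_0. With a = 8/5, b = -5/4, x_0 = 4, the solution is
  m(t) = x_0 * exp(a t) + (b/a) * (exp(a t) - 1)
       = 4 * exp((8/5) t) + ((-5/4)/(8/5)) * (exp((8/5) t) - 1)
       = 103*exp(8*t/5)/32 + 25/32.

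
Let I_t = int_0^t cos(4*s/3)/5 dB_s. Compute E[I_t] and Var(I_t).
E[I_t] = 0; Var(I_t) = t/50 + 3*sin(4*t/3)*cos(4*t/3)/200

The Itô integral of a deterministic integrand f(s) has mean 0 because each increment f(s) * (B_{s+ds} - B_s) has mean 0. By the Itô isometry:
  Var( int_0^t f(s) dB_s ) = E[ (int_0^t f(s) dB_s)^2 ] = int_0^t f(s)^2 ds.
Here f(s) = cos(4*s/3)/5, so f(s)^2 = cos(4*s/3)^2/25. Integrate:
  int_0^t (cos(4*s/3)^2/25) ds = t/50 + 3*sin(4*t/3)*cos(4*t/3)/200.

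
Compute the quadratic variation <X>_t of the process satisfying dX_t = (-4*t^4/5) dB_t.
<X>_t = 16*t^9/225

For an Itô process dX_t = a(t) dt + b(t) dB_t, the quadratic variation is <X>_t = int_0^t b(s)^2 ds (the drift term does not contribute). Here b(s) = -4*s^4/5, so
  b(s)^2 = 16*s^8/25.
Integrating from 0 to t:
  <X>_t = int_0^t (16*s^8/25) ds = 16*t^9/225.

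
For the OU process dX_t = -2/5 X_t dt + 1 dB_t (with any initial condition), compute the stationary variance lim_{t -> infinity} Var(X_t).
lim Var(X_t) = 5/4

The OU SDE dX = -theta X dt + sigma dB admits the integrating factor exp(theta t): d(exp(theta t) X_t) = sigma exp(theta t) dB_t. Integrating from 0 to t gives X_t = x_0 * exp(-theta t) + sigma * int_0^t exp(-theta (t-s)) dB_s for any initial x_0. The Itô integral has variance (by the Itô isometry) sigma^2 * int_0^t exp(-2 theta (t - s)) ds = sigma^2 * (1 - exp(-2 theta t)) / (2 theta), independent of x_0.
With theta = 2/5, sigma = 1:
  Var(X_t) = (1)^2 * (1 - exp(-2*2/5 t)) / (2 * 2/5) = 5/4 - 5*exp(-4*t/5)/4.
As t -> infinity, exp(-2*2/5 t) -> 0, so the stationary variance is sigma^2 / (2 theta) = 5/4.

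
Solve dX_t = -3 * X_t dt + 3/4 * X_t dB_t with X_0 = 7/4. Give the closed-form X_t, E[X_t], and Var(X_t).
X_t = 7/4 * exp((-105/32) t + (3/4) B_t); E[X_t] = 7*exp(-3*t)/4; Var(X_t) = (49*exp(9*t/16) - 49)*exp(-6*t)/16

For GBM dX = mu X dt + sigma X dB with X_0 = x_0, apply Itô to Y = log X: dY = (mu - sigma^2/2) dt + sigma dB, so Y_t = log(x_0) + (mu - sigma^2/2) t + sigma B_t and hence X_t = x_0 * exp((mu - sigma^2/2) t + sigma B_t).
With mu = -3, sigma = 3/4, x_0 = 7/4, this gives:
  X_t = 7/4 * exp((-105/32) * t + (3/4) * B_t).
Since sigma*B_t ~ Normal(0, sigma^2 t), E[exp(sigma*B_t)] = exp(sigma^2 t / 2); so E[X_t] = x_0 * exp((mu - sigma^2/2) t) * exp(sigma^2 t / 2) = x_0 * exp(mu t) = 7*exp(-3*t)/4.
Var(X_t) = E[X_t^2] - (E[X_t])^2 = x_0^2 * exp(2 mu t) * (exp(sigma^2 t) - 1) = (49*exp(9*t/16) - 49)*exp(-6*t)/16.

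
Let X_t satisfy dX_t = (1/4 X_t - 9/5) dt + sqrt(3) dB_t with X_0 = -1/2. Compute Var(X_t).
Var(X_t) = 6*exp(t/2) - 6

The variance V(t) = Var(X_t) satisfies V'(t) = 2 a V(t) + c^2 with V(0) = 0 (drift coefficient is linear in X, diffusion is constant). With a = 1/4, c = sqrt(3), the solution is
  V(t) = (c^2 / (2 a)) * (exp(2 a t) - 1)
       = (sqrt(3)^2 / (2*(1/4))) * (exp((1/2) t) - 1)
       = 6*exp(t/2) - 6.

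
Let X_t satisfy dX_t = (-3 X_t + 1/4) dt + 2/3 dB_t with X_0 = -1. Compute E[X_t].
E[X_t] = 1/12 - 13*exp(-3*t)/12

Taking expectations and using E[dB_t] = 0, the mean m(t) = E[X_t] satisfies the ODE m'(t) = a m(t) + b with m(0) = x_0. With a = -3, b = 1/4, x_0 = -1, the solution is
  m(t) = x_0 * exp(a t) + (b/a) * (exp(a t) - 1)
       = (-1) * exp((-3) t) + ((1/4)/(-3)) * (exp((-3) t) - 1)
       = 1/12 - 13*exp(-3*t)/12.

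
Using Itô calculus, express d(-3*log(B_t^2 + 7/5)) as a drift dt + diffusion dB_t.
d(-3*log(B_t^2 + 7/5)) = (15*(5*B_t^2 - 7)/(5*B_t^2 + 7)^2) dt + (-30*B_t/(5*B_t^2 + 7)) dB_t

Itô's formula for f(B_t) gives d f(B_t) = f'(B_t) dB_t + (1/2) f''(B_t) dt. Compute derivatives of f(x) = -3*log(x^2 + 7/5):
  f'(x)  = -30*x/(5*x^2 + 7)
  f''(x) = 30*(5*x^2 - 7)/(5*x^2 + 7)^2
Substitute x = B_t and multiply the f'' term by 1/2:
  drift     = (1/2) * (30*(5*x^2 - 7)/(5*x^2 + 7)^2) evaluated at B_t = 15*(5*B_t^2 - 7)/(5*B_t^2 + 7)^2
  diffusion = (-30*x/(5*x^2 + 7)) evaluated at B_t = -30*B_t/(5*B_t^2 + 7)
Therefore d(-3*log(B_t^2 + 7/5)) = (15*(5*B_t^2 - 7)/(5*B_t^2 + 7)^2) dt + (-30*B_t/(5*B_t^2 + 7)) dB_t.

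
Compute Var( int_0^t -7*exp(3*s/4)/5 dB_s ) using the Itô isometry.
Var = 98*exp(3*t/2)/75 - 98/75

The Itô integral of a deterministic integrand f(s) has mean 0 because each increment f(s) * (B_{s+ds} - B_s) has mean 0. By the Itô isometry:
  Var( int_0^t f(s) dB_s ) = E[ (int_0^t f(s) dB_s)^2 ] = int_0^t f(s)^2 ds.
Here f(s) = -7*exp(3*s/4)/5, so f(s)^2 = 49*exp(3*s/2)/25. Integrate:
  int_0^t (49*exp(3*s/2)/25) ds = 98*exp(3*t/2)/75 - 98/75.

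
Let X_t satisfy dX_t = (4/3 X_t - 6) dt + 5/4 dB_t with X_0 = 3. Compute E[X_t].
E[X_t] = 9/2 - 3*exp(4*t/3)/2

Taking expectations and using E[dB_t] = 0, the mean m(t) = E[X_t] satisfies the ODE m'(t) = a m(t) + b with m(0) = x_0. With a = 4/3, b = -6, x_0 = 3, the solution is
  m(t) = x_0 * exp(a t) + (b/a) * (exp(a t) - 1)
       = 3 * exp((4/3) t) + ((-6)/(4/3)) * (exp((4/3) t) - 1)
       = 9/2 - 3*exp(4*t/3)/2.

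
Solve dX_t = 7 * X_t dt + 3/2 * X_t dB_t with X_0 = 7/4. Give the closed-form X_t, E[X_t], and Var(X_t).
X_t = 7/4 * exp((47/8) t + (3/2) B_t); E[X_t] = 7*exp(7*t)/4; Var(X_t) = 49*(exp(9*t/4) - 1)*exp(14*t)/16

For GBM dX = mu X dt + sigma X dB with X_0 = x_0, apply Itô to Y = log X: dY = (mu - sigma^2/2) dt + sigma dB, so Y_t = log(x_0) + (mu - sigma^2/2) t + sigma B_t and hence X_t = x_0 * exp((mu - sigma^2/2) t + sigma B_t).
With mu = 7, sigma = 3/2, x_0 = 7/4, this gives:
  X_t = 7/4 * exp((47/8) * t + (3/2) * B_t).
Since sigma*B_t ~ Normal(0, sigma^2 t), E[exp(sigma*B_t)] = exp(sigma^2 t / 2); so E[X_t] = x_0 * exp((mu - sigma^2/2) t) * exp(sigma^2 t / 2) = x_0 * exp(mu t) = 7*exp(7*t)/4.
Var(X_t) = E[X_t^2] - (E[X_t])^2 = x_0^2 * exp(2 mu t) * (exp(sigma^2 t) - 1) = 49*(exp(9*t/4) - 1)*exp(14*t)/16.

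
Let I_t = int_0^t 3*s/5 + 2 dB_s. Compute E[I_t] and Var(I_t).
E[I_t] = 0; Var(I_t) = t*(3*t^2 + 30*t + 100)/25

The Itô integral of a deterministic integrand f(s) has mean 0 because each increment f(s) * (B_{s+ds} - B_s) has mean 0. By the Itô isometry:
  Var( int_0^t f(s) dB_s ) = E[ (int_0^t f(s) dB_s)^2 ] = int_0^t f(s)^2 ds.
Here f(s) = 3*s/5 + 2, so f(s)^2 = (3*s + 10)^2/25. Integrate:
  int_0^t ((3*s + 10)^2/25) ds = t*(3*t^2 + 30*t + 100)/25.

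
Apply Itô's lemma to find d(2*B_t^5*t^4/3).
d(2*B_t^5*t^4/3) = (4*B_t^3*t^3*(2*B_t^2 + 5*t)/3) dt + (10*B_t^4*t^4/3) dB_t

Itô's formula for f(t, x): d f(t, B_t) = (f_t + (1/2) f_xx) dt + f_x dB_t. Compute partials of f(t, x) = 2*t^4*x^5/3:
  f_t(t,x)  = 8*t^3*x^5/3
  f_x(t,x)  = 10*t^4*x^4/3
  f_xx(t,x) = 40*t^4*x^3/3
Assemble drift = f_t + (1/2) f_xx = 4*t^3*x^3*(5*t + 2*x^2)/3 and diffusion = f_x = 10*t^4*x^4/3. Substituting x = B_t:
  d(2*B_t^5*t^4/3) = (4*B_t^3*t^3*(2*B_t^2 + 5*t)/3) dt + (10*B_t^4*t^4/3) dB_t.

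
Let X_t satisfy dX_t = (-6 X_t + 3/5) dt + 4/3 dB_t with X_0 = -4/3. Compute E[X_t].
E[X_t] = 1/10 - 43*exp(-6*t)/30

Taking expectations and using E[dB_t] = 0, the mean m(t) = E[X_t] satisfies the ODE m'(t) = a m(t) + b with m(0) = x_0. With a = -6, b = 3/5, x_0 = -4/3, the solution is
  m(t) = x_0 * exp(a t) + (b/a) * (exp(a t) - 1)
       = (-4/3) * exp((-6) t) + ((3/5)/(-6)) * (exp((-6) t) - 1)
       = 1/10 - 43*exp(-6*t)/30.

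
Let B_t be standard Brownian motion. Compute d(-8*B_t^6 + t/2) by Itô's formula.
d(-8*B_t^6 + t/2) = (1/2 - 120*B_t^4) dt + (-48*B_t^5) dB_t

Itô's formula for f(t, x): d f(t, B_t) = (f_t + (1/2) f_xx) dt + f_x dB_t. Compute partials of f(t, x) = t/2 - 8*x^6:
  f_t(t,x)  = 1/2
  f_x(t,x)  = -48*x^5
  f_xx(t,x) = -240*x^4
Assemble drift = f_t + (1/2) f_xx = 1/2 - 120*x^4 and diffusion = f_x = -48*x^5. Substituting x = B_t:
  d(-8*B_t^6 + t/2) = (1/2 - 120*B_t^4) dt + (-48*B_t^5) dB_t.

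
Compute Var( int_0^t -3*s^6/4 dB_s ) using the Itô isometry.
Var = 9*t^13/208

The Itô integral of a deterministic integrand f(s) has mean 0 because each increment f(s) * (B_{s+ds} - B_s) has mean 0. By the Itô isometry:
  Var( int_0^t f(s) dB_s ) = E[ (int_0^t f(s) dB_s)^2 ] = int_0^t f(s)^2 ds.
Here f(s) = -3*s^6/4, so f(s)^2 = 9*s^12/16. Integrate:
  int_0^t (9*s^12/16) ds = 9*t^13/208.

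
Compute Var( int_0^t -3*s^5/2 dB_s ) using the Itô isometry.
Var = 9*t^11/44

The Itô integral of a deterministic integrand f(s) has mean 0 because each increment f(s) * (B_{s+ds} - B_s) has mean 0. By the Itô isometry:
  Var( int_0^t f(s) dB_s ) = E[ (int_0^t f(s) dB_s)^2 ] = int_0^t f(s)^2 ds.
Here f(s) = -3*s^5/2, so f(s)^2 = 9*s^10/4. Integrate:
  int_0^t (9*s^10/4) ds = 9*t^11/44.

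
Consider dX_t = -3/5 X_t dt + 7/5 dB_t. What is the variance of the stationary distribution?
lim Var(X_t) = 49/30

The OU SDE dX = -theta X dt + sigma dB admits the integrating factor exp(theta t): d(exp(theta t) X_t) = sigma exp(theta t) dB_t. Integrating from 0 to t gives X_t = x_0 * exp(-theta t) + sigma * int_0^t exp(-theta (t-s)) dB_s for any initial x_0. The Itô integral has variance (by the Itô isometry) sigma^2 * int_0^t exp(-2 theta (t - s)) ds = sigma^2 * (1 - exp(-2 theta t)) / (2 theta), independent of x_0.
With theta = 3/5, sigma = 7/5:
  Var(X_t) = (7/5)^2 * (1 - exp(-2*3/5 t)) / (2 * 3/5) = 49/30 - 49*exp(-6*t/5)/30.
As t -> infinity, exp(-2*3/5 t) -> 0, so the stationary variance is sigma^2 / (2 theta) = 49/30.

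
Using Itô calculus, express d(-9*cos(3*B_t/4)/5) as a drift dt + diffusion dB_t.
d(-9*cos(3*B_t/4)/5) = (81*cos(3*B_t/4)/160) dt + (27*sin(3*B_t/4)/20) dB_t

Itô's formula for f(B_t) gives d f(B_t) = f'(B_t) dB_t + (1/2) f''(B_t) dt. Compute derivatives of f(x) = -9*cos(3*x/4)/5:
  f'(x)  = 27*sin(3*x/4)/20
  f''(x) = 81*cos(3*x/4)/80
Substitute x = B_t and multiply the f'' term by 1/2:
  drift     = (1/2) * (81*cos(3*x/4)/80) evaluated at B_t = 81*cos(3*B_t/4)/160
  diffusion = (27*sin(3*x/4)/20) evaluated at B_t = 27*sin(3*B_t/4)/20
Therefore d(-9*cos(3*B_t/4)/5) = (81*cos(3*B_t/4)/160) dt + (27*sin(3*B_t/4)/20) dB_t.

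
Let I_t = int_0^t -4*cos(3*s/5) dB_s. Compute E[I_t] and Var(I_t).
E[I_t] = 0; Var(I_t) = 8*t + 20*sin(6*t/5)/3

The Itô integral of a deterministic integrand f(s) has mean 0 because each increment f(s) * (B_{s+ds} - B_s) has mean 0. By the Itô isometry:
  Var( int_0^t f(s) dB_s ) = E[ (int_0^t f(s) dB_s)^2 ] = int_0^t f(s)^2 ds.
Here f(s) = -4*cos(3*s/5), so f(s)^2 = 16*cos(3*s/5)^2. Integrate:
  int_0^t (16*cos(3*s/5)^2) ds = 8*t + 20*sin(6*t/5)/3.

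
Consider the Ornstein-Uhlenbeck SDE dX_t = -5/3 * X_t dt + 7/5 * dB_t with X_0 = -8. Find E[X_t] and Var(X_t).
E[X_t] = -8*exp(-5*t/3); Var(X_t) = 147/250 - 147*exp(-10*t/3)/250

The OU SDE dX = -theta X dt + sigma dB admits the integrating factor exp(theta t): d(exp(theta t) X_t) = sigma exp(theta t) dB_t. Integrating from 0 to t:
  X_t = x_0 * exp(-theta t) + sigma * int_0^t exp(-theta (t-s)) dB_s.
The Itô integral has mean 0 and (by the Itô isometry) variance sigma^2 * int_0^t exp(-2 theta (t - s)) ds = sigma^2 * (1 - exp(-2 theta t)) / (2 theta).
With theta = 5/3, sigma = 7/5, x_0 = -8:
  E[X_t] = -8 * exp(-5/3 t) = -8*exp(-5*t/3)
  Var(X_t) = (7/5)^2 * (1 - exp(-2*5/3 t)) / (2 * 5/3) = 147/250 - 147*exp(-10*t/3)/250.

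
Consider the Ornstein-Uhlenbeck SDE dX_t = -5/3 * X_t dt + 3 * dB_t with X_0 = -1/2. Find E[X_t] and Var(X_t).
E[X_t] = -exp(-5*t/3)/2; Var(X_t) = 27/10 - 27*exp(-10*t/3)/10

The OU SDE dX = -theta X dt + sigma dB admits the integrating factor exp(theta t): d(exp(theta t) X_t) = sigma exp(theta t) dB_t. Integrating from 0 to t:
  X_t = x_0 * exp(-theta t) + sigma * int_0^t exp(-theta (t-s)) dB_s.
The Itô integral has mean 0 and (by the Itô isometry) variance sigma^2 * int_0^t exp(-2 theta (t - s)) ds = sigma^2 * (1 - exp(-2 theta t)) / (2 theta).
With theta = 5/3, sigma = 3, x_0 = -1/2:
  E[X_t] = -1/2 * exp(-5/3 t) = -exp(-5*t/3)/2
  Var(X_t) = (3)^2 * (1 - exp(-2*5/3 t)) / (2 * 5/3) = 27/10 - 27*exp(-10*t/3)/10.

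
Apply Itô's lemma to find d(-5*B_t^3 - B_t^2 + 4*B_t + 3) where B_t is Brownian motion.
d(-5*B_t^3 - B_t^2 + 4*B_t + 3) = (-15*B_t - 1) dt + (-15*B_t^2 - 2*B_t + 4) dB_t

Itô's formula for f(B_t) gives d f(B_t) = f'(B_t) dB_t + (1/2) f''(B_t) dt. Compute derivatives of f(x) = -5*x^3 - x^2 + 4*x + 3:
  f'(x)  = -15*x^2 - 2*x + 4
  f''(x) = -30*x - 2
Substitute x = B_t and multiply the f'' term by 1/2:
  drift     = (1/2) * (-30*x - 2) evaluated at B_t = -15*B_t - 1
  diffusion = (-15*x^2 - 2*x + 4) evaluated at B_t = -15*B_t^2 - 2*B_t + 4
Therefore d(-5*B_t^3 - B_t^2 + 4*B_t + 3) = (-15*B_t - 1) dt + (-15*B_t^2 - 2*B_t + 4) dB_t.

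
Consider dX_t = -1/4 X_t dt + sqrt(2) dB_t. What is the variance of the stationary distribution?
lim Var(X_t) = 4

The OU SDE dX = -theta X dt + sigma dB admits the integrating factor exp(theta t): d(exp(theta t) X_t) = sigma exp(theta t) dB_t. Integrating from 0 to t gives X_t = x_0 * exp(-theta t) + sigma * int_0^t exp(-theta (t-s)) dB_s for any initial x_0. The Itô integral has variance (by the Itô isometry) sigma^2 * int_0^t exp(-2 theta (t - s)) ds = sigma^2 * (1 - exp(-2 theta t)) / (2 theta), independent of x_0.
With theta = 1/4, sigma = sqrt(2):
  Var(X_t) = (sqrt(2))^2 * (1 - exp(-2*1/4 t)) / (2 * 1/4) = 4 - 4*exp(-t/2).
As t -> infinity, exp(-2*1/4 t) -> 0, so the stationary variance is sigma^2 / (2 theta) = 4.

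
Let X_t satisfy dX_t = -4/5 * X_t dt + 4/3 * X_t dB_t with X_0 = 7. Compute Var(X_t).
Var(X_t) = (49*exp(16*t/9) - 49)*exp(-8*t/5)

For GBM dX = mu X dt + sigma X dB with X_0 = x_0, apply Itô to Y = log X: dY = (mu - sigma^2/2) dt + sigma dB, so Y_t = log(x_0) + (mu - sigma^2/2) t + sigma B_t and hence X_t = x_0 * exp((mu - sigma^2/2) t + sigma B_t).
With mu = -4/5, sigma = 4/3, x_0 = 7, this gives:
  X_t = 7 * exp((-76/45) * t + (4/3) * B_t).
Since sigma*B_t ~ Normal(0, sigma^2 t), E[exp(sigma*B_t)] = exp(sigma^2 t / 2); so E[X_t] = x_0 * exp((mu - sigma^2/2) t) * exp(sigma^2 t / 2) = x_0 * exp(mu t) = 7*exp(-4*t/5).
Var(X_t) = E[X_t^2] - (E[X_t])^2 = x_0^2 * exp(2 mu t) * (exp(sigma^2 t) - 1) = (49*exp(16*t/9) - 49)*exp(-8*t/5).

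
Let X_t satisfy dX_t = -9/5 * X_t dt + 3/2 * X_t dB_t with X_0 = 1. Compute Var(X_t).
Var(X_t) = (exp(9*t/4) - 1)*exp(-18*t/5)

For GBM dX = mu X dt + sigma X dB with X_0 = x_0, apply Itô to Y = log X: dY = (mu - sigma^2/2) dt + sigma dB, so Y_t = log(x_0) + (mu - sigma^2/2) t + sigma B_t and hence X_t = x_0 * exp((mu - sigma^2/2) t + sigma B_t).
With mu = -9/5, sigma = 3/2, x_0 = 1, this gives:
  X_t = 1 * exp((-117/40) * t + (3/2) * B_t).
Since sigma*B_t ~ Normal(0, sigma^2 t), E[exp(sigma*B_t)] = exp(sigma^2 t / 2); so E[X_t] = x_0 * exp((mu - sigma^2/2) t) * exp(sigma^2 t / 2) = x_0 * exp(mu t) = exp(-9*t/5).
Var(X_t) = E[X_t^2] - (E[X_t])^2 = x_0^2 * exp(2 mu t) * (exp(sigma^2 t) - 1) = (exp(9*t/4) - 1)*exp(-18*t/5).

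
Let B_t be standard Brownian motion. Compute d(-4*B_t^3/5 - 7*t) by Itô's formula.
d(-4*B_t^3/5 - 7*t) = (-12*B_t/5 - 7) dt + (-12*B_t^2/5) dB_t

Itô's formula for f(t, x): d f(t, B_t) = (f_t + (1/2) f_xx) dt + f_x dB_t. Compute partials of f(t, x) = -7*t - 4*x^3/5:
  f_t(t,x)  = -7
  f_x(t,x)  = -12*x^2/5
  f_xx(t,x) = -24*x/5
Assemble drift = f_t + (1/2) f_xx = -12*x/5 - 7 and diffusion = f_x = -12*x^2/5. Substituting x = B_t:
  d(-4*B_t^3/5 - 7*t) = (-12*B_t/5 - 7) dt + (-12*B_t^2/5) dB_t.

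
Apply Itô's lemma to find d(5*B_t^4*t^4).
d(5*B_t^4*t^4) = (B_t^2*t^3*(20*B_t^2 + 30*t)) dt + (20*B_t^3*t^4) dB_t

Itô's formula for f(t, x): d f(t, B_t) = (f_t + (1/2) f_xx) dt + f_x dB_t. Compute partials of f(t, x) = 5*t^4*x^4:
  f_t(t,x)  = 20*t^3*x^4
  f_x(t,x)  = 20*t^4*x^3
  f_xx(t,x) = 60*t^4*x^2
Assemble drift = f_t + (1/2) f_xx = t^3*x^2*(30*t + 20*x^2) and diffusion = f_x = 20*t^4*x^3. Substituting x = B_t:
  d(5*B_t^4*t^4) = (B_t^2*t^3*(20*B_t^2 + 30*t)) dt + (20*B_t^3*t^4) dB_t.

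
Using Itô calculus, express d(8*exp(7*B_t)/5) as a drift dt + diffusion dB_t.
d(8*exp(7*B_t)/5) = (196*exp(7*B_t)/5) dt + (56*exp(7*B_t)/5) dB_t

Itô's formula for f(B_t) gives d f(B_t) = f'(B_t) dB_t + (1/2) f''(B_t) dt. Compute derivatives of f(x) = 8*exp(7*x)/5:
  f'(x)  = 56*exp(7*x)/5
  f''(x) = 392*exp(7*x)/5
Substitute x = B_t and multiply the f'' term by 1/2:
  drift     = (1/2) * (392*exp(7*x)/5) evaluated at B_t = 196*exp(7*B_t)/5
  diffusion = (56*exp(7*x)/5) evaluated at B_t = 56*exp(7*B_t)/5
Therefore d(8*exp(7*B_t)/5) = (196*exp(7*B_t)/5) dt + (56*exp(7*B_t)/5) dB_t.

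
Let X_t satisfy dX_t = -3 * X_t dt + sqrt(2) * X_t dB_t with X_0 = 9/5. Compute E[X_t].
E[X_t] = 9*exp(-3*t)/5

For GBM dX = mu X dt + sigma X dB with X_0 = x_0, apply Itô to Y = log X: dY = (mu - sigma^2/2) dt + sigma dB, so Y_t = log(x_0) + (mu - sigma^2/2) t + sigma B_t and hence X_t = x_0 * exp((mu - sigma^2/2) t + sigma B_t).
With mu = -3, sigma = sqrt(2), x_0 = 9/5, this gives:
  X_t = 9/5 * exp((-4) * t + (sqrt(2)) * B_t).
Since sigma*B_t ~ Normal(0, sigma^2 t), E[exp(sigma*B_t)] = exp(sigma^2 t / 2); so E[X_t] = x_0 * exp((mu - sigma^2/2) t) * exp(sigma^2 t / 2) = x_0 * exp(mu t) = 9*exp(-3*t)/5.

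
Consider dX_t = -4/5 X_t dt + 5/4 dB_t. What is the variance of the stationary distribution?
lim Var(X_t) = 125/128

The OU SDE dX = -theta X dt + sigma dB admits the integrating factor exp(theta t): d(exp(theta t) X_t) = sigma exp(theta t) dB_t. Integrating from 0 to t gives X_t = x_0 * exp(-theta t) + sigma * int_0^t exp(-theta (t-s)) dB_s for any initial x_0. The Itô integral has variance (by the Itô isometry) sigma^2 * int_0^t exp(-2 theta (t - s)) ds = sigma^2 * (1 - exp(-2 theta t)) / (2 theta), independent of x_0.
With theta = 4/5, sigma = 5/4:
  Var(X_t) = (5/4)^2 * (1 - exp(-2*4/5 t)) / (2 * 4/5) = 125/128 - 125*exp(-8*t/5)/128.
As t -> infinity, exp(-2*4/5 t) -> 0, so the stationary variance is sigma^2 / (2 theta) = 125/128.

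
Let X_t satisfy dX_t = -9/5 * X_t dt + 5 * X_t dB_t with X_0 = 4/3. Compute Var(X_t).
Var(X_t) = (16*exp(25*t) - 16)*exp(-18*t/5)/9

For GBM dX = mu X dt + sigma X dB with X_0 = x_0, apply Itô to Y = log X: dY = (mu - sigma^2/2) dt + sigma dB, so Y_t = log(x_0) + (mu - sigma^2/2) t + sigma B_t and hence X_t = x_0 * exp((mu - sigma^2/2) t + sigma B_t).
With mu = -9/5, sigma = 5, x_0 = 4/3, this gives:
  X_t = 4/3 * exp((-143/10) * t + (5) * B_t).
Since sigma*B_t ~ Normal(0, sigma^2 t), E[exp(sigma*B_t)] = exp(sigma^2 t / 2); so E[X_t] = x_0 * exp((mu - sigma^2/2) t) * exp(sigma^2 t / 2) = x_0 * exp(mu t) = 4*exp(-9*t/5)/3.
Var(X_t) = E[X_t^2] - (E[X_t])^2 = x_0^2 * exp(2 mu t) * (exp(sigma^2 t) - 1) = (16*exp(25*t) - 16)*exp(-18*t/5)/9.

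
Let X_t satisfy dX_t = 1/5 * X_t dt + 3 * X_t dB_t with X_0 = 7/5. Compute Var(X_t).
Var(X_t) = 49*(exp(9*t) - 1)*exp(2*t/5)/25

For GBM dX = mu X dt + sigma X dB with X_0 = x_0, apply Itô to Y = log X: dY = (mu - sigma^2/2) dt + sigma dB, so Y_t = log(x_0) + (mu - sigma^2/2) t + sigma B_t and hence X_t = x_0 * exp((mu - sigma^2/2) t + sigma B_t).
With mu = 1/5, sigma = 3, x_0 = 7/5, this gives:
  X_t = 7/5 * exp((-43/10) * t + (3) * B_t).
Since sigma*B_t ~ Normal(0, sigma^2 t), E[exp(sigma*B_t)] = exp(sigma^2 t / 2); so E[X_t] = x_0 * exp((mu - sigma^2/2) t) * exp(sigma^2 t / 2) = x_0 * exp(mu t) = 7*exp(t/5)/5.
Var(X_t) = E[X_t^2] - (E[X_t])^2 = x_0^2 * exp(2 mu t) * (exp(sigma^2 t) - 1) = 49*(exp(9*t) - 1)*exp(2*t/5)/25.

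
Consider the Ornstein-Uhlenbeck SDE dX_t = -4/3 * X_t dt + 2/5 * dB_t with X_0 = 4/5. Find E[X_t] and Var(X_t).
E[X_t] = 4*exp(-4*t/3)/5; Var(X_t) = 3/50 - 3*exp(-8*t/3)/50

The OU SDE dX = -theta X dt + sigma dB admits the integrating factor exp(theta t): d(exp(theta t) X_t) = sigma exp(theta t) dB_t. Integrating from 0 to t:
  X_t = x_0 * exp(-theta t) + sigma * int_0^t exp(-theta (t-s)) dB_s.
The Itô integral has mean 0 and (by the Itô isometry) variance sigma^2 * int_0^t exp(-2 theta (t - s)) ds = sigma^2 * (1 - exp(-2 theta t)) / (2 theta).
With theta = 4/3, sigma = 2/5, x_0 = 4/5:
  E[X_t] = 4/5 * exp(-4/3 t) = 4*exp(-4*t/3)/5
  Var(X_t) = (2/5)^2 * (1 - exp(-2*4/3 t)) / (2 * 4/3) = 3/50 - 3*exp(-8*t/3)/50.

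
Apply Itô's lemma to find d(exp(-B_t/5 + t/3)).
d(exp(-B_t/5 + t/3)) = (53*exp(-B_t/5 + t/3)/150) dt + (-exp(-B_t/5 + t/3)/5) dB_t

Itô's formula for f(t, x): d f(t, B_t) = (f_t + (1/2) f_xx) dt + f_x dB_t. Compute partials of f(t, x) = exp(t/3 - x/5):
  f_t(t,x)  = exp(t/3 - x/5)/3
  f_x(t,x)  = -exp(t/3 - x/5)/5
  f_xx(t,x) = exp(t/3 - x/5)/25
Assemble drift = f_t + (1/2) f_xx = 53*exp(t/3 - x/5)/150 and diffusion = f_x = -exp(t/3 - x/5)/5. Substituting x = B_t:
  d(exp(-B_t/5 + t/3)) = (53*exp(-B_t/5 + t/3)/150) dt + (-exp(-B_t/5 + t/3)/5) dB_t.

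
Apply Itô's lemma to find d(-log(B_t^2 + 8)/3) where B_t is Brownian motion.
d(-log(B_t^2 + 8)/3) = ((B_t^2 - 8)/(3*(B_t^2 + 8)^2)) dt + (-2*B_t/(3*B_t^2 + 24)) dB_t

Itô's formula for f(B_t) gives d f(B_t) = f'(B_t) dB_t + (1/2) f''(B_t) dt. Compute derivatives of f(x) = -log(x^2 + 8)/3:
  f'(x)  = -2*x/(3*x^2 + 24)
  f''(x) = 2*(x^2 - 8)/(3*(x^2 + 8)^2)
Substitute x = B_t and multiply the f'' term by 1/2:
  drift     = (1/2) * (2*(x^2 - 8)/(3*(x^2 + 8)^2)) evaluated at B_t = (B_t^2 - 8)/(3*(B_t^2 + 8)^2)
  diffusion = (-2*x/(3*x^2 + 24)) evaluated at B_t = -2*B_t/(3*B_t^2 + 24)
Therefore d(-log(B_t^2 + 8)/3) = ((B_t^2 - 8)/(3*(B_t^2 + 8)^2)) dt + (-2*B_t/(3*B_t^2 + 24)) dB_t.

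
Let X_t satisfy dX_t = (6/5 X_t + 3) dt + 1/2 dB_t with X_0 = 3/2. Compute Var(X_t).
Var(X_t) = 5*exp(12*t/5)/48 - 5/48

The variance V(t) = Var(X_t) satisfies V'(t) = 2 a V(t) + c^2 with V(0) = 0 (drift coefficient is linear in X, diffusion is constant). With a = 6/5, c = 1/2, the solution is
  V(t) = (c^2 / (2 a)) * (exp(2 a t) - 1)
       = ((1/2)^2 / (2*(6/5))) * (exp((12/5) t) - 1)
       = 5*exp(12*t/5)/48 - 5/48.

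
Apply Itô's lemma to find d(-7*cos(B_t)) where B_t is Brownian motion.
d(-7*cos(B_t)) = (7*cos(B_t)/2) dt + (7*sin(B_t)) dB_t

Itô's formula for f(B_t) gives d f(B_t) = f'(B_t) dB_t + (1/2) f''(B_t) dt. Compute derivatives of f(x) = -7*cos(x):
  f'(x)  = 7*sin(x)
  f''(x) = 7*cos(x)
Substitute x = B_t and multiply the f'' term by 1/2:
  drift     = (1/2) * (7*cos(x)) evaluated at B_t = 7*cos(B_t)/2
  diffusion = (7*sin(x)) evaluated at B_t = 7*sin(B_t)
Therefore d(-7*cos(B_t)) = (7*cos(B_t)/2) dt + (7*sin(B_t)) dB_t.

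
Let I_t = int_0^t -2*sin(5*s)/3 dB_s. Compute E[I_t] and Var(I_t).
E[I_t] = 0; Var(I_t) = 2*t/9 - sin(10*t)/45

The Itô integral of a deterministic integrand f(s) has mean 0 because each increment f(s) * (B_{s+ds} - B_s) has mean 0. By the Itô isometry:
  Var( int_0^t f(s) dB_s ) = E[ (int_0^t f(s) dB_s)^2 ] = int_0^t f(s)^2 ds.
Here f(s) = -2*sin(5*s)/3, so f(s)^2 = 4*sin(5*s)^2/9. Integrate:
  int_0^t (4*sin(5*s)^2/9) ds = 2*t/9 - sin(10*t)/45.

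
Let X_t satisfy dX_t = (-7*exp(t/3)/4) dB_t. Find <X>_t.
<X>_t = 147*exp(2*t/3)/32 - 147/32

For an Itô process dX_t = a(t) dt + b(t) dB_t, the quadratic variation is <X>_t = int_0^t b(s)^2 ds (the drift term does not contribute). Here b(s) = -7*exp(s/3)/4, so
  b(s)^2 = 49*exp(2*s/3)/16.
Integrating from 0 to t:
  <X>_t = int_0^t (49*exp(2*s/3)/16) ds = 147*exp(2*t/3)/32 - 147/32.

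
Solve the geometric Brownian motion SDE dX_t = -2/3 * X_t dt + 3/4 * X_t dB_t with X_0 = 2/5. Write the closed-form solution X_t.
X_t = 2/5 * exp((-91/96) * t + (3/4) * B_t)

For GBM dX = mu X dt + sigma X dB with X_0 = x_0, apply Itô to Y = log X: dY = (mu - sigma^2/2) dt + sigma dB, so Y_t = log(x_0) + (mu - sigma^2/2) t + sigma B_t and hence X_t = x_0 * exp((mu - sigma^2/2) t + sigma B_t).
With mu = -2/3, sigma = 3/4, x_0 = 2/5, this gives:
  X_t = 2/5 * exp((-91/96) * t + (3/4) * B_t).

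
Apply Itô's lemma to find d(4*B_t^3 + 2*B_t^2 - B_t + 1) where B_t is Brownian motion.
d(4*B_t^3 + 2*B_t^2 - B_t + 1) = (12*B_t + 2) dt + (12*B_t^2 + 4*B_t - 1) dB_t

Itô's formula for f(B_t) gives d f(B_t) = f'(B_t) dB_t + (1/2) f''(B_t) dt. Compute derivatives of f(x) = 4*x^3 + 2*x^2 - x + 1:
  f'(x)  = 12*x^2 + 4*x - 1
  f''(x) = 24*x + 4
Substitute x = B_t and multiply the f'' term by 1/2:
  drift     = (1/2) * (24*x + 4) evaluated at B_t = 12*B_t + 2
  diffusion = (12*x^2 + 4*x - 1) evaluated at B_t = 12*B_t^2 + 4*B_t - 1
Therefore d(4*B_t^3 + 2*B_t^2 - B_t + 1) = (12*B_t + 2) dt + (12*B_t^2 + 4*B_t - 1) dB_t.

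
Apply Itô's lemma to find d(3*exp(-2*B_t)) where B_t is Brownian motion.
d(3*exp(-2*B_t)) = (6*exp(-2*B_t)) dt + (-6*exp(-2*B_t)) dB_t

Itô's formula for f(B_t) gives d f(B_t) = f'(B_t) dB_t + (1/2) f''(B_t) dt. Compute derivatives of f(x) = 3*exp(-2*x):
  f'(x)  = -6*exp(-2*x)
  f''(x) = 12*exp(-2*x)
Substitute x = B_t and multiply the f'' term by 1/2:
  drift     = (1/2) * (12*exp(-2*x)) evaluated at B_t = 6*exp(-2*B_t)
  diffusion = (-6*exp(-2*x)) evaluated at B_t = -6*exp(-2*B_t)
Therefore d(3*exp(-2*B_t)) = (6*exp(-2*B_t)) dt + (-6*exp(-2*B_t)) dB_t.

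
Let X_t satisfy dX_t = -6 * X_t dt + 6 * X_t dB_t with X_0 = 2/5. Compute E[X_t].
E[X_t] = 2*exp(-6*t)/5

For GBM dX = mu X dt + sigma X dB with X_0 = x_0, apply Itô to Y = log X: dY = (mu - sigma^2/2) dt + sigma dB, so Y_t = log(x_0) + (mu - sigma^2/2) t + sigma B_t and hence X_t = x_0 * exp((mu - sigma^2/2) t + sigma B_t).
With mu = -6, sigma = 6, x_0 = 2/5, this gives:
  X_t = 2/5 * exp((-24) * t + (6) * B_t).
Since sigma*B_t ~ Normal(0, sigma^2 t), E[exp(sigma*B_t)] = exp(sigma^2 t / 2); so E[X_t] = x_0 * exp((mu - sigma^2/2) t) * exp(sigma^2 t / 2) = x_0 * exp(mu t) = 2*exp(-6*t)/5.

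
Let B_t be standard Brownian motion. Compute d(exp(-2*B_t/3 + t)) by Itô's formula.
d(exp(-2*B_t/3 + t)) = (11*exp(-2*B_t/3 + t)/9) dt + (-2*exp(-2*B_t/3 + t)/3) dB_t

Itô's formula for f(t, x): d f(t, B_t) = (f_t + (1/2) f_xx) dt + f_x dB_t. Compute partials of f(t, x) = exp(t - 2*x/3):
  f_t(t,x)  = exp(t - 2*x/3)
  f_x(t,x)  = -2*exp(t - 2*x/3)/3
  f_xx(t,x) = 4*exp(t - 2*x/3)/9
Assemble drift = f_t + (1/2) f_xx = 11*exp(t - 2*x/3)/9 and diffusion = f_x = -2*exp(t - 2*x/3)/3. Substituting x = B_t:
  d(exp(-2*B_t/3 + t)) = (11*exp(-2*B_t/3 + t)/9) dt + (-2*exp(-2*B_t/3 + t)/3) dB_t.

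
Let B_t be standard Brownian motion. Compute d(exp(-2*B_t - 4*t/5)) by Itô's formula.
d(exp(-2*B_t - 4*t/5)) = (6*exp(-2*B_t - 4*t/5)/5) dt + (-2*exp(-2*B_t - 4*t/5)) dB_t

Itô's formula for f(t, x): d f(t, B_t) = (f_t + (1/2) f_xx) dt + f_x dB_t. Compute partials of f(t, x) = exp(-4*t/5 - 2*x):
  f_t(t,x)  = -4*exp(-4*t/5 - 2*x)/5
  f_x(t,x)  = -2*exp(-4*t/5 - 2*x)
  f_xx(t,x) = 4*exp(-4*t/5 - 2*x)
Assemble drift = f_t + (1/2) f_xx = 6*exp(-4*t/5 - 2*x)/5 and diffusion = f_x = -2*exp(-4*t/5 - 2*x). Substituting x = B_t:
  d(exp(-2*B_t - 4*t/5)) = (6*exp(-2*B_t - 4*t/5)/5) dt + (-2*exp(-2*B_t - 4*t/5)) dB_t.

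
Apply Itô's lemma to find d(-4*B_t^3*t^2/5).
d(-4*B_t^3*t^2/5) = (4*B_t*t*(-2*B_t^2 - 3*t)/5) dt + (-12*B_t^2*t^2/5) dB_t

Itô's formula for f(t, x): d f(t, B_t) = (f_t + (1/2) f_xx) dt + f_x dB_t. Compute partials of f(t, x) = -4*t^2*x^3/5:
  f_t(t,x)  = -8*t*x^3/5
  f_x(t,x)  = -12*t^2*x^2/5
  f_xx(t,x) = -24*t^2*x/5
Assemble drift = f_t + (1/2) f_xx = 4*t*x*(-3*t - 2*x^2)/5 and diffusion = f_x = -12*t^2*x^2/5. Substituting x = B_t:
  d(-4*B_t^3*t^2/5) = (4*B_t*t*(-2*B_t^2 - 3*t)/5) dt + (-12*B_t^2*t^2/5) dB_t.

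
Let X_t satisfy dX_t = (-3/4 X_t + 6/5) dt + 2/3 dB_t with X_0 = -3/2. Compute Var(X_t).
Var(X_t) = 8/27 - 8*exp(-3*t/2)/27

The variance V(t) = Var(X_t) satisfies V'(t) = 2 a V(t) + c^2 with V(0) = 0 (drift coefficient is linear in X, diffusion is constant). With a = -3/4, c = 2/3, the solution is
  V(t) = (c^2 / (2 a)) * (exp(2 a t) - 1)
       = ((2/3)^2 / (2*(-3/4))) * (exp((-3/2) t) - 1)
       = 8/27 - 8*exp(-3*t/2)/27.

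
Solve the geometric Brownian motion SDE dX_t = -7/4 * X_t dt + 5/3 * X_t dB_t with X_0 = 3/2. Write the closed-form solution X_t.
X_t = 3/2 * exp((-113/36) * t + (5/3) * B_t)

For GBM dX = mu X dt + sigma X dB with X_0 = x_0, apply Itô to Y = log X: dY = (mu - sigma^2/2) dt + sigma dB, so Y_t = log(x_0) + (mu - sigma^2/2) t + sigma B_t and hence X_t = x_0 * exp((mu - sigma^2/2) t + sigma B_t).
With mu = -7/4, sigma = 5/3, x_0 = 3/2, this gives:
  X_t = 3/2 * exp((-113/36) * t + (5/3) * B_t).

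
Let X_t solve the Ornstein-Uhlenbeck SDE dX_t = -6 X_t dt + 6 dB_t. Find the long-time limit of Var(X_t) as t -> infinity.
lim Var(X_t) = 3

The OU SDE dX = -theta X dt + sigma dB admits the integrating factor exp(theta t): d(exp(theta t) X_t) = sigma exp(theta t) dB_t. Integrating from 0 to t gives X_t = x_0 * exp(-theta t) + sigma * int_0^t exp(-theta (t-s)) dB_s for any initial x_0. The Itô integral has variance (by the Itô isometry) sigma^2 * int_0^t exp(-2 theta (t - s)) ds = sigma^2 * (1 - exp(-2 theta t)) / (2 theta), independent of x_0.
With theta = 6, sigma = 6:
  Var(X_t) = (6)^2 * (1 - exp(-2*6 t)) / (2 * 6) = 3 - 3*exp(-12*t).
As t -> infinity, exp(-2*6 t) -> 0, so the stationary variance is sigma^2 / (2 theta) = 3.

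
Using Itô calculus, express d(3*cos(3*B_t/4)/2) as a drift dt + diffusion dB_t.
d(3*cos(3*B_t/4)/2) = (-27*cos(3*B_t/4)/64) dt + (-9*sin(3*B_t/4)/8) dB_t

Itô's formula for f(B_t) gives d f(B_t) = f'(B_t) dB_t + (1/2) f''(B_t) dt. Compute derivatives of f(x) = 3*cos(3*x/4)/2:
  f'(x)  = -9*sin(3*x/4)/8
  f''(x) = -27*cos(3*x/4)/32
Substitute x = B_t and multiply the f'' term by 1/2:
  drift     = (1/2) * (-27*cos(3*x/4)/32) evaluated at B_t = -27*cos(3*B_t/4)/64
  diffusion = (-9*sin(3*x/4)/8) evaluated at B_t = -9*sin(3*B_t/4)/8
Therefore d(3*cos(3*B_t/4)/2) = (-27*cos(3*B_t/4)/64) dt + (-9*sin(3*B_t/4)/8) dB_t.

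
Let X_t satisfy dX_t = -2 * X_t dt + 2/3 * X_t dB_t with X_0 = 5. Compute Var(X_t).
Var(X_t) = (25*exp(4*t/9) - 25)*exp(-4*t)

For GBM dX = mu X dt + sigma X dB with X_0 = x_0, apply Itô to Y = log X: dY = (mu - sigma^2/2) dt + sigma dB, so Y_t = log(x_0) + (mu - sigma^2/2) t + sigma B_t and hence X_t = x_0 * exp((mu - sigma^2/2) t + sigma B_t).
With mu = -2, sigma = 2/3, x_0 = 5, this gives:
  X_t = 5 * exp((-20/9) * t + (2/3) * B_t).
Since sigma*B_t ~ Normal(0, sigma^2 t), E[exp(sigma*B_t)] = exp(sigma^2 t / 2); so E[X_t] = x_0 * exp((mu - sigma^2/2) t) * exp(sigma^2 t / 2) = x_0 * exp(mu t) = 5*exp(-2*t).
Var(X_t) = E[X_t^2] - (E[X_t])^2 = x_0^2 * exp(2 mu t) * (exp(sigma^2 t) - 1) = (25*exp(4*t/9) - 25)*exp(-4*t).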